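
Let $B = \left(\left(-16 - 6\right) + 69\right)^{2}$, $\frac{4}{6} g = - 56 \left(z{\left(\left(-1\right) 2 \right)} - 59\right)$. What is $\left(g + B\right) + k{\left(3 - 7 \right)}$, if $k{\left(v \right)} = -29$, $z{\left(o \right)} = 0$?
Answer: $7136$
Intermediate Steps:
$g = 4956$ ($g = \frac{3 \left(- 56 \left(0 - 59\right)\right)}{2} = \frac{3 \left(\left(-56\right) \left(-59\right)\right)}{2} = \frac{3}{2} \cdot 3304 = 4956$)
$B = 2209$ ($B = \left(\left(-16 - 6\right) + 69\right)^{2} = \left(-22 + 69\right)^{2} = 47^{2} = 2209$)
$\left(g + B\right) + k{\left(3 - 7 \right)} = \left(4956 + 2209\right) - 29 = 7165 - 29 = 7136$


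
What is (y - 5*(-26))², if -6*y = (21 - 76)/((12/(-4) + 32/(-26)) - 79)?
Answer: 711062130025/42146064 ≈ 16871.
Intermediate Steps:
y = -715/6492 (y = -(21 - 76)/(6*((12/(-4) + 32/(-26)) - 79)) = -(-55)/(6*((12*(-¼) + 32*(-1/26)) - 79)) = -(-55)/(6*((-3 - 16/13) - 79)) = -(-55)/(6*(-55/13 - 79)) = -(-55)/(6*(-1082/13)) = -(-55)*(-13)/(6*1082) = -⅙*715/1082 = -715/6492 ≈ -0.11014)
(y - 5*(-26))² = (-715/6492 - 5*(-26))² = (-715/6492 + 130)² = (843245/6492)² = 711062130025/42146064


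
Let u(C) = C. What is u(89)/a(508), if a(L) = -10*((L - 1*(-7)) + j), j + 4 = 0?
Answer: -89/5110 ≈ -0.017417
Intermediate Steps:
j = -4 (j = -4 + 0 = -4)
a(L) = -30 - 10*L (a(L) = -10*((L - 1*(-7)) - 4) = -10*((L + 7) - 4) = -10*((7 + L) - 4) = -10*(3 + L) = -30 - 10*L)
u(89)/a(508) = 89/(-30 - 10*508) = 89/(-30 - 5080) = 89/(-5110) = 89*(-1/5110) = -89/5110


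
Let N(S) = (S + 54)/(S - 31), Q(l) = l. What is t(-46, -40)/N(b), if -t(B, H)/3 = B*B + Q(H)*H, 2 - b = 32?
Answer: 56669/2 ≈ 28335.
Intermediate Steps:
b = -30 (b = 2 - 1*32 = 2 - 32 = -30)
t(B, H) = -3*B**2 - 3*H**2 (t(B, H) = -3*(B*B + H*H) = -3*(B**2 + H**2) = -3*B**2 - 3*H**2)
N(S) = (54 + S)/(-31 + S)
t(-46, -40)/N(b) = (-3*(-46)**2 - 3*(-40)**2)/(((54 - 30)/(-31 - 30))) = (-3*2116 - 3*1600)/((24/(-61))) = (-6348 - 4800)/((-1/61*24)) = -11148/(-24/61) = -11148*(-61/24) = 56669/2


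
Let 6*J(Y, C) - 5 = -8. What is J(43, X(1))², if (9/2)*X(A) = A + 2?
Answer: ¼ ≈ 0.25000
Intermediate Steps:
X(A) = 4/9 + 2*A/9 (X(A) = 2*(A + 2)/9 = 2*(2 + A)/9 = 4/9 + 2*A/9)
J(Y, C) = -½ (J(Y, C) = ⅚ + (⅙)*(-8) = ⅚ - 4/3 = -½)
J(43, X(1))² = (-½)² = ¼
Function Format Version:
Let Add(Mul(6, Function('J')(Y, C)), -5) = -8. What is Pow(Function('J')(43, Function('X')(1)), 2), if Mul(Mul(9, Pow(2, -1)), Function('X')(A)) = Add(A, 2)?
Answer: Rational(1, 4) ≈ 0.25000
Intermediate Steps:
Function('X')(A) = Add(Rational(4, 9), Mul(Rational(2, 9), A)) (Function('X')(A) = Mul(Rational(2, 9), Add(A, 2)) = Mul(Rational(2, 9), Add(2, A)) = Add(Rational(4, 9), Mul(Rational(2, 9), A)))
Function('J')(Y, C) = Rational(-1, 2) (Function('J')(Y, C) = Add(Rational(5, 6), Mul(Rational(1, 6), -8)) = Add(Rational(5, 6), Rational(-4, 3)) = Rational(-1, 2))
Pow(Function('J')(43, Function('X')(1)), 2) = Pow(Rational(-1, 2), 2) = Rational(1, 4)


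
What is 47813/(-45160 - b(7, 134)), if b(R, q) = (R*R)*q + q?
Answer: -47813/51860 ≈ -0.92196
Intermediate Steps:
b(R, q) = q + q*R**2 (b(R, q) = R**2*q + q = q*R**2 + q = q + q*R**2)
47813/(-45160 - b(7, 134)) = 47813/(-45160 - 134*(1 + 7**2)) = 47813/(-45160 - 134*(1 + 49)) = 47813/(-45160 - 134*50) = 47813/(-45160 - 1*6700) = 47813/(-45160 - 6700) = 47813/(-51860) = 47813*(-1/51860) = -47813/51860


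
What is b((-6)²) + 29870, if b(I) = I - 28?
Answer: 29878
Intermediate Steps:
b(I) = -28 + I
b((-6)²) + 29870 = (-28 + (-6)²) + 29870 = (-28 + 36) + 29870 = 8 + 29870 = 29878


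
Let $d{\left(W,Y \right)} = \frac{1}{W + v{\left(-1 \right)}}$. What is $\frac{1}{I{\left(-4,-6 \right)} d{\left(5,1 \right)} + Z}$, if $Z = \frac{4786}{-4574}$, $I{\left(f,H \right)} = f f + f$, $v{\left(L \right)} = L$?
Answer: $\frac{2287}{4468} \approx 0.51186$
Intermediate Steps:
$I{\left(f,H \right)} = f + f^{2}$ ($I{\left(f,H \right)} = f^{2} + f = f + f^{2}$)
$d{\left(W,Y \right)} = \frac{1}{-1 + W}$ ($d{\left(W,Y \right)} = \frac{1}{W - 1} = \frac{1}{-1 + W}$)
$Z = - \frac{2393}{2287}$ ($Z = 4786 \left(- \frac{1}{4574}\right) = - \frac{2393}{2287} \approx -1.0463$)
$\frac{1}{I{\left(-4,-6 \right)} d{\left(5,1 \right)} + Z} = \frac{1}{\frac{\left(-4\right) \left(1 - 4\right)}{-1 + 5} - \frac{2393}{2287}} = \frac{1}{\frac{\left(-4\right) \left(-3\right)}{4} - \frac{2393}{2287}} = \frac{1}{12 \cdot \frac{1}{4} - \frac{2393}{2287}} = \frac{1}{3 - \frac{2393}{2287}} = \frac{1}{\frac{4468}{2287}} = \frac{2287}{4468}$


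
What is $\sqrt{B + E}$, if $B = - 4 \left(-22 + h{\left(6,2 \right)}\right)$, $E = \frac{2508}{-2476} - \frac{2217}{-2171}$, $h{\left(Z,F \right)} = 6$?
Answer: $\frac{7 \sqrt{2359070477842}}{1343849} \approx 8.0005$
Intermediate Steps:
$E = \frac{11106}{1343849}$ ($E = 2508 \left(- \frac{1}{2476}\right) - - \frac{2217}{2171} = - \frac{627}{619} + \frac{2217}{2171} = \frac{11106}{1343849} \approx 0.0082643$)
$B = 64$ ($B = - 4 \left(-22 + 6\right) = \left(-4\right) \left(-16\right) = 64$)
$\sqrt{B + E} = \sqrt{64 + \frac{11106}{1343849}} = \sqrt{\frac{86017442}{1343849}} = \frac{7 \sqrt{2359070477842}}{1343849}$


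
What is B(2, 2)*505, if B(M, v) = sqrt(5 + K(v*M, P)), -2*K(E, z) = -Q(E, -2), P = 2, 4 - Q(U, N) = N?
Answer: 1010*sqrt(2) ≈ 1428.4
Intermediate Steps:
Q(U, N) = 4 - N
K(E, z) = 3 (K(E, z) = -(-1)*(4 - 1*(-2))/2 = -(-1)*(4 + 2)/2 = -(-1)*6/2 = -1/2*(-6) = 3)
B(M, v) = 2*sqrt(2) (B(M, v) = sqrt(5 + 3) = sqrt(8) = 2*sqrt(2))
B(2, 2)*505 = (2*sqrt(2))*505 = 1010*sqrt(2)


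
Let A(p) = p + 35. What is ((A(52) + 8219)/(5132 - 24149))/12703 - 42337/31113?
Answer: -126268301865/92790854623 ≈ -1.3608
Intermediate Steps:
A(p) = 35 + p
((A(52) + 8219)/(5132 - 24149))/12703 - 42337/31113 = (((35 + 52) + 8219)/(5132 - 24149))/12703 - 42337/31113 = ((87 + 8219)/(-19017))*(1/12703) - 42337*1/31113 = (8306*(-1/19017))*(1/12703) - 42337/31113 = -8306/19017*1/12703 - 42337/31113 = -8306/241572951 - 42337/31113 = -126268301865/92790854623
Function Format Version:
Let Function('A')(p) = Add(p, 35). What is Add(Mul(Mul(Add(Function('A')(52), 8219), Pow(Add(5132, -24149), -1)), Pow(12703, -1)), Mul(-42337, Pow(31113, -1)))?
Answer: Rational(-126268301865, 92790854623) ≈ -1.3608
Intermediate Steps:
Function('A')(p) = Add(35, p)
Add(Mul(Mul(Add(Function('A')(52), 8219), Pow(Add(5132, -24149), -1)), Pow(12703, -1)), Mul(-42337, Pow(31113, -1))) = Add(Mul(Mul(Add(Add(35, 52), 8219), Pow(Add(5132, -24149), -1)), Pow(12703, -1)), Mul(-42337, Pow(31113, -1))) = Add(Mul(Mul(Add(87, 8219), Pow(-19017, -1)), Rational(1, 12703)), Mul(-42337, Rational(1, 31113))) = Add(Mul(Mul(8306, Rational(-1, 19017)), Rational(1, 12703)), Rational(-42337, 31113)) = Add(Mul(Rational(-8306, 19017), Rational(1, 12703)), Rational(-42337, 31113)) = Add(Rational(-8306, 241572951), Rational(-42337, 31113)) = Rational(-126268301865, 92790854623)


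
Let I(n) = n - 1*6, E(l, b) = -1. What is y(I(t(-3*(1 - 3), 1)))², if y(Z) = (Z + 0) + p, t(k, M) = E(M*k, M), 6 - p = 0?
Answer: 1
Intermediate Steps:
p = 6 (p = 6 - 1*0 = 6 + 0 = 6)
t(k, M) = -1
I(n) = -6 + n (I(n) = n - 6 = -6 + n)
y(Z) = 6 + Z (y(Z) = (Z + 0) + 6 = Z + 6 = 6 + Z)
y(I(t(-3*(1 - 3), 1)))² = (6 + (-6 - 1))² = (6 - 7)² = (-1)² = 1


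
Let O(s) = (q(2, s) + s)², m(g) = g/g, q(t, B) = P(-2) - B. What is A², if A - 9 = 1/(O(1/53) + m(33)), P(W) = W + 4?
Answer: 2116/25 ≈ 84.640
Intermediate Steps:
P(W) = 4 + W
q(t, B) = 2 - B (q(t, B) = (4 - 2) - B = 2 - B)
m(g) = 1
O(s) = 4 (O(s) = ((2 - s) + s)² = 2² = 4)
A = 46/5 (A = 9 + 1/(4 + 1) = 9 + 1/5 = 9 + ⅕ = 46/5 ≈ 9.2000)
A² = (46/5)² = 2116/25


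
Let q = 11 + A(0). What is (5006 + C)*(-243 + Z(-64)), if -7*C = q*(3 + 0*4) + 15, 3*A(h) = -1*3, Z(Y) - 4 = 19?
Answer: -7699340/7 ≈ -1.0999e+6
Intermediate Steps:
Z(Y) = 23 (Z(Y) = 4 + 19 = 23)
A(h) = -1 (A(h) = (-1*3)/3 = (⅓)*(-3) = -1)
q = 10 (q = 11 - 1 = 10)
C = -45/7 (C = -(10*(3 + 0*4) + 15)/7 = -(10*(3 + 0) + 15)/7 = -(10*3 + 15)/7 = -(30 + 15)/7 = -⅐*45 = -45/7 ≈ -6.4286)
(5006 + C)*(-243 + Z(-64)) = (5006 - 45/7)*(-243 + 23) = (34997/7)*(-220) = -7699340/7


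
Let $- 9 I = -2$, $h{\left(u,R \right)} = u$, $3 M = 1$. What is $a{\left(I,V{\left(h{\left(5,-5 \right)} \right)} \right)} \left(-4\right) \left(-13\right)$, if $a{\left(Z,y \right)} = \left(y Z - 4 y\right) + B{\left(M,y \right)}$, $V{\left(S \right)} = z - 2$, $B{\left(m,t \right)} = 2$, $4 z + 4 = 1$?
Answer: $\frac{5798}{9} \approx 644.22$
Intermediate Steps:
$z = - \frac{3}{4}$ ($z = -1 + \frac{1}{4} \cdot 1 = -1 + \frac{1}{4} = - \frac{3}{4} \approx -0.75$)
$M = \frac{1}{3}$ ($M = \frac{1}{3} \cdot 1 = \frac{1}{3} \approx 0.33333$)
$V{\left(S \right)} = - \frac{11}{4}$ ($V{\left(S \right)} = - \frac{3}{4} - 2 = - \frac{11}{4}$)
$I = \frac{2}{9}$ ($I = \left(- \frac{1}{9}\right) \left(-2\right) = \frac{2}{9} \approx 0.22222$)
$a{\left(Z,y \right)} = 2 - 4 y + Z y$ ($a{\left(Z,y \right)} = \left(y Z - 4 y\right) + 2 = \left(Z y - 4 y\right) + 2 = \left(- 4 y + Z y\right) + 2 = 2 - 4 y + Z y$)
$a{\left(I,V{\left(h{\left(5,-5 \right)} \right)} \right)} \left(-4\right) \left(-13\right) = \left(2 - -11 + \frac{2}{9} \left(- \frac{11}{4}\right)\right) \left(-4\right) \left(-13\right) = \left(2 + 11 - \frac{11}{18}\right) \left(-4\right) \left(-13\right) = \frac{223}{18} \left(-4\right) \left(-13\right) = \left(- \frac{446}{9}\right) \left(-13\right) = \frac{5798}{9}$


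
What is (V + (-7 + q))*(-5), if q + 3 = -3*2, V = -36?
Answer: 260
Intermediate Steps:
q = -9 (q = -3 - 3*2 = -3 - 6 = -9)
(V + (-7 + q))*(-5) = (-36 + (-7 - 9))*(-5) = (-36 - 16)*(-5) = -52*(-5) = 260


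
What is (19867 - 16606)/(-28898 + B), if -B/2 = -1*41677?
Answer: 1087/18152 ≈ 0.059883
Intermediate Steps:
B = 83354 (B = -(-2)*41677 = -2*(-41677) = 83354)
(19867 - 16606)/(-28898 + B) = (19867 - 16606)/(-28898 + 83354) = 3261/54456 = 3261*(1/54456) = 1087/18152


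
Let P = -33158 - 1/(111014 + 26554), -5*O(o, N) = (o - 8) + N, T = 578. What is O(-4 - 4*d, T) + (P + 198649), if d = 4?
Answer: 22751133407/137568 ≈ 1.6538e+5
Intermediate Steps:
O(o, N) = 8/5 - N/5 - o/5 (O(o, N) = -((o - 8) + N)/5 = -((-8 + o) + N)/5 = -(-8 + N + o)/5 = 8/5 - N/5 - o/5)
P = -4561479745/137568 (P = -33158 - 1/137568 = -4561479745/137568 ≈ -33158.)
O(-4 - 4*d, T) + (P + 198649) = (8/5 - 1/5*578 - (-4 - 4*4)/5) + (-4561479745/137568 + 198649) = (8/5 - 578/5 - (-4 - 16)/5) + 22766265887/137568 = (8/5 - 578/5 - 1/5*(-20)) + 22766265887/137568 = (8/5 - 578/5 + 4) + 22766265887/137568 = -110 + 22766265887/137568 = 22751133407/137568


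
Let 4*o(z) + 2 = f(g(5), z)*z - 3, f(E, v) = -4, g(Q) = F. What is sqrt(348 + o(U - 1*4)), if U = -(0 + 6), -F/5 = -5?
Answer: sqrt(1427)/2 ≈ 18.888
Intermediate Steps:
F = 25 (F = -5*(-5) = 25)
g(Q) = 25
U = -6 (U = -1*6 = -6)
o(z) = -5/4 - z (o(z) = -1/2 + (-4*z - 3)/4 = -1/2 + (-3 - 4*z)/4 = -1/2 + (-3/4 - z) = -5/4 - z)
sqrt(348 + o(U - 1*4)) = sqrt(348 + (-5/4 - (-6 - 1*4))) = sqrt(348 + (-5/4 - (-6 - 4))) = sqrt(348 + (-5/4 - 1*(-10))) = sqrt(348 + (-5/4 + 10)) = sqrt(348 + 35/4) = sqrt(1427/4) = sqrt(1427)/2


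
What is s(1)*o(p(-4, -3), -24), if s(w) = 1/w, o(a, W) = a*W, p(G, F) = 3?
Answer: -72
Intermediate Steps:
o(a, W) = W*a
s(1)*o(p(-4, -3), -24) = (-24*3)/1 = 1*(-72) = -72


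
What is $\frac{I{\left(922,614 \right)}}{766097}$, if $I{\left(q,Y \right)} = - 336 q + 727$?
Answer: $- \frac{309065}{766097} \approx -0.40343$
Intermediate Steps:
$I{\left(q,Y \right)} = 727 - 336 q$
$\frac{I{\left(922,614 \right)}}{766097} = \frac{727 - 309792}{766097} = \left(727 - 309792\right) \frac{1}{766097} = \left(-309065\right) \frac{1}{766097} = - \frac{309065}{766097}$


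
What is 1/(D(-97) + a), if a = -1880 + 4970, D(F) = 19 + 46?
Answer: 1/3155 ≈ 0.00031696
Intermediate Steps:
D(F) = 65
a = 3090
1/(D(-97) + a) = 1/(65 + 3090) = 1/3155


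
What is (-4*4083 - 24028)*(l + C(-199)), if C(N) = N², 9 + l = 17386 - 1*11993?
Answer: -1815594600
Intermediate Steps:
l = 5384 (l = -9 + (17386 - 1*11993) = -9 + (17386 - 11993) = -9 + 5393 = 5384)
(-4*4083 - 24028)*(l + C(-199)) = (-4*4083 - 24028)*(5384 + (-199)²) = (-16332 - 24028)*(5384 + 39601) = -40360*44985 = -1815594600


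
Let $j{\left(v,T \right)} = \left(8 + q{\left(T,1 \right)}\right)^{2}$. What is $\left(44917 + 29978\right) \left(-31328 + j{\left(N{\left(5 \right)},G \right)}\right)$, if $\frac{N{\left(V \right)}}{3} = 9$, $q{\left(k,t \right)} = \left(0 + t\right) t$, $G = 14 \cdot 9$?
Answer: $-2340244065$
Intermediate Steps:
$G = 126$
$q{\left(k,t \right)} = t^{2}$ ($q{\left(k,t \right)} = t t = t^{2}$)
$N{\left(V \right)} = 27$ ($N{\left(V \right)} = 3 \cdot 9 = 27$)
$j{\left(v,T \right)} = 81$ ($j{\left(v,T \right)} = \left(8 + 1^{2}\right)^{2} = \left(8 + 1\right)^{2} = 9^{2} = 81$)
$\left(44917 + 29978\right) \left(-31328 + j{\left(N{\left(5 \right)},G \right)}\right) = \left(44917 + 29978\right) \left(-31328 + 81\right) = 74895 \left(-31247\right) = -2340244065$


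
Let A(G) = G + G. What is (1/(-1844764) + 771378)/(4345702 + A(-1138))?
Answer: 1423010364791/8012595921464 ≈ 0.17760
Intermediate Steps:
A(G) = 2*G
(1/(-1844764) + 771378)/(4345702 + A(-1138)) = (1/(-1844764) + 771378)/(4345702 + 2*(-1138)) = (-1/1844764 + 771378)/(4345702 - 2276) = (1423010364791/1844764)/4343426 = (1423010364791/1844764)*(1/4343426) = 1423010364791/8012595921464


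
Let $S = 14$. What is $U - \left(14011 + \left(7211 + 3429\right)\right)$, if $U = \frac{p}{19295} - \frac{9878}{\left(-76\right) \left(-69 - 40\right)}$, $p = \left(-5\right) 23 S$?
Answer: $- \frac{394041435003}{15983978} \approx -24652.0$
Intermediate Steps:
$p = -1610$ ($p = \left(-5\right) 23 \cdot 14 = \left(-115\right) 14 = -1610$)
$U = - \frac{20393325}{15983978}$ ($U = - \frac{1610}{19295} - \frac{9878}{\left(-76\right) \left(-69 - 40\right)} = \left(-1610\right) \frac{1}{19295} - \frac{9878}{\left(-76\right) \left(-109\right)} = - \frac{322}{3859} - \frac{9878}{8284} = - \frac{322}{3859} - \frac{4939}{4142} = - \frac{20393325}{15983978} \approx -1.2759$)
$U - \left(14011 + \left(7211 + 3429\right)\right) = - \frac{20393325}{15983978} - \left(14011 + \left(7211 + 3429\right)\right) = - \frac{20393325}{15983978} - \left(14011 + 10640\right) = - \frac{20393325}{15983978} - 24651 = - \frac{394041435003}{15983978}$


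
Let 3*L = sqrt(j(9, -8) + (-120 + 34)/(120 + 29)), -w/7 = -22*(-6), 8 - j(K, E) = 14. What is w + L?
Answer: -924 + 14*I*sqrt(745)/447 ≈ -924.0 + 0.85487*I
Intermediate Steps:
j(K, E) = -6 (j(K, E) = 8 - 1*14 = 8 - 14 = -6)
w = -924 (w = -(-154)*(-6) = -7*132 = -924)
L = 14*I*sqrt(745)/447 (L = sqrt(-6 + (-120 + 34)/(120 + 29))/3 = sqrt(-6 - 86/149)/3 = sqrt(-980/149)/3 = (14*I*sqrt(745)/149)/3 = 14*I*sqrt(745)/447 ≈ 0.85487*I)
w + L = -924 + 14*I*sqrt(745)/447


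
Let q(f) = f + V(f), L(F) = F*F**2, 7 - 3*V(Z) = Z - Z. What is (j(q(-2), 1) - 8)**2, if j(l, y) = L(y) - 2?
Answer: 81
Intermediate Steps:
V(Z) = 7/3 (V(Z) = 7/3 - (Z - Z)/3 = 7/3 - 1/3*0 = 7/3 + 0 = 7/3)
L(F) = F**3
q(f) = 7/3 + f (q(f) = f + 7/3 = 7/3 + f)
j(l, y) = -2 + y**3 (j(l, y) = y**3 - 2 = -2 + y**3)
(j(q(-2), 1) - 8)**2 = ((-2 + 1**3) - 8)**2 = ((-2 + 1) - 8)**2 = (-1 - 8)**2 = (-9)**2 = 81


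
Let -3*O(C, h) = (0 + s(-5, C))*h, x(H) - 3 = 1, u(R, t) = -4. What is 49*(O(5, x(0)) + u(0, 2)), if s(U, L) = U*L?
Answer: 4312/3 ≈ 1437.3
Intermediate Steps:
x(H) = 4 (x(H) = 3 + 1 = 4)
s(U, L) = L*U
O(C, h) = 5*C*h/3 (O(C, h) = -(0 + C*(-5))*h/3 = -(0 - 5*C)*h/3 = -(-5*C)*h/3 = -(-5)*C*h/3 = 5*C*h/3)
49*(O(5, x(0)) + u(0, 2)) = 49*((5/3)*5*4 - 4) = 49*(100/3 - 4) = 49*(88/3) = 4312/3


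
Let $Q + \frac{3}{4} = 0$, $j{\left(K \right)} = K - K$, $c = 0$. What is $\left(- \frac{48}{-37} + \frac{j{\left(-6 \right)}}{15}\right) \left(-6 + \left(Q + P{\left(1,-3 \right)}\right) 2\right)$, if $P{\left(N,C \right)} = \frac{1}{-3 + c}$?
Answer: $- \frac{392}{37} \approx -10.595$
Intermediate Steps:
$P{\left(N,C \right)} = - \frac{1}{3}$ ($P{\left(N,C \right)} = \frac{1}{-3 + 0} = \frac{1}{-3} = - \frac{1}{3}$)
$j{\left(K \right)} = 0$
$Q = - \frac{3}{4}$ ($Q = - \frac{3}{4} + 0 = - \frac{3}{4} \approx -0.75$)
$\left(- \frac{48}{-37} + \frac{j{\left(-6 \right)}}{15}\right) \left(-6 + \left(Q + P{\left(1,-3 \right)}\right) 2\right) = \left(- \frac{48}{-37} + \frac{0}{15}\right) \left(-6 + \left(- \frac{3}{4} - \frac{1}{3}\right) 2\right) = \left(\left(-48\right) \left(- \frac{1}{37}\right) + 0 \cdot \frac{1}{15}\right) \left(-6 - \frac{13}{6}\right) = \left(\frac{48}{37} + 0\right) \left(-6 - \frac{13}{6}\right) = \frac{48}{37} \left(- \frac{49}{6}\right) = - \frac{392}{37}$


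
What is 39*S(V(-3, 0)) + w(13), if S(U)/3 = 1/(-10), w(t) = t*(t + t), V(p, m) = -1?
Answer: 3263/10 ≈ 326.30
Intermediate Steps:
w(t) = 2*t² (w(t) = t*(2*t) = 2*t²)
S(U) = -3/10 (S(U) = 3/(-10) = 3*(-⅒) = -3/10)
39*S(V(-3, 0)) + w(13) = 39*(-3/10) + 2*13² = -117/10 + 2*169 = -117/10 + 338 = 3263/10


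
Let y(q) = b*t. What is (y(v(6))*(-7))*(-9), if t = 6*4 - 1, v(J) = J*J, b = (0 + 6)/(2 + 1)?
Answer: 2898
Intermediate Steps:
b = 2 (b = 6/3 = 6*(⅓) = 2)
v(J) = J²
t = 23 (t = 24 - 1 = 23)
y(q) = 46 (y(q) = 2*23 = 46)
(y(v(6))*(-7))*(-9) = (46*(-7))*(-9) = -322*(-9) = 2898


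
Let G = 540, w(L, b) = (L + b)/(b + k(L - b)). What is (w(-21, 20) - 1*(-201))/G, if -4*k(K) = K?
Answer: 24317/65340 ≈ 0.37216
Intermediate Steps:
k(K) = -K/4
w(L, b) = (L + b)/(-L/4 + 5*b/4) (w(L, b) = (L + b)/(b - (L - b)/4) = (L + b)/(b + (-L/4 + b/4)) = (L + b)/(-L/4 + 5*b/4))
(w(-21, 20) - 1*(-201))/G = (4*(-21 + 20)/(-1*(-21) + 5*20) - 1*(-201))/540 = (4*(-1)/(21 + 100) + 201)*(1/540) = (4*(-1)/121 + 201)*(1/540) = (4*(1/121)*(-1) + 201)*(1/540) = (-4/121 + 201)*(1/540) = (24317/121)*(1/540) = 24317/65340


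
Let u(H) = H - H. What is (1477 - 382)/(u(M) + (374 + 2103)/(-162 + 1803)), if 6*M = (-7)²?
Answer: 1796895/2477 ≈ 725.43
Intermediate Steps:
M = 49/6 (M = (⅙)*(-7)² = (⅙)*49 = 49/6 ≈ 8.1667)
u(H) = 0
(1477 - 382)/(u(M) + (374 + 2103)/(-162 + 1803)) = (1477 - 382)/(0 + (374 + 2103)/(-162 + 1803)) = 1095/(0 + 2477/1641) = 1095/(2477/1641) = 1095*(1641/2477) = 1796895/2477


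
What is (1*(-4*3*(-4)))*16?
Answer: 768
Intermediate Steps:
(1*(-4*3*(-4)))*16 = (1*(-12*(-4)))*16 = (1*48)*16 = 48*16 = 768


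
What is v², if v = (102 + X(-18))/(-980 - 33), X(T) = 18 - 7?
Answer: 12769/1026169 ≈ 0.012443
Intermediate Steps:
X(T) = 11
v = -113/1013 (v = (102 + 11)/(-980 - 33) = 113/(-1013) = 113*(-1/1013) = -113/1013 ≈ -0.11155)
v² = (-113/1013)² = 12769/1026169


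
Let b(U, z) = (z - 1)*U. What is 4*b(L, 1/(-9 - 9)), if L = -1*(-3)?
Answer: -38/3 ≈ -12.667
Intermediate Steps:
L = 3
b(U, z) = U*(-1 + z) (b(U, z) = (-1 + z)*U = U*(-1 + z))
4*b(L, 1/(-9 - 9)) = 4*(3*(-1 + 1/(-9 - 9))) = 4*(3*(-1 + 1/(-18))) = 4*(3*(-1 - 1/18)) = 4*(3*(-19/18)) = 4*(-19/6) = -38/3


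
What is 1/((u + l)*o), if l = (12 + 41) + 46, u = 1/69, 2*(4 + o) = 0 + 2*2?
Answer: -69/13664 ≈ -0.0050498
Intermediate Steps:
o = -2 (o = -4 + (0 + 2*2)/2 = -4 + (0 + 4)/2 = -4 + (1/2)*4 = -4 + 2 = -2)
u = 1/69 ≈ 0.014493
l = 99 (l = 53 + 46 = 99)
1/((u + l)*o) = 1/((1/69 + 99)*(-2)) = 1/((6832/69)*(-2)) = 1/(-13664/69) = -69/13664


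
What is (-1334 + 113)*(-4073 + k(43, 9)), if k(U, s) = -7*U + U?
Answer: 5288151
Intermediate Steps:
k(U, s) = -6*U
(-1334 + 113)*(-4073 + k(43, 9)) = (-1334 + 113)*(-4073 - 6*43) = -1221*(-4073 - 258) = -1221*(-4331) = 5288151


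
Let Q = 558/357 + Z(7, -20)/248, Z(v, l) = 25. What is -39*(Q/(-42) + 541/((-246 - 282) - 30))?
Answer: 48782929/1239504 ≈ 39.357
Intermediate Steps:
Q = 49103/29512 (Q = 558/357 + 25/248 = 558*(1/357) + 25*(1/248) = 186/119 + 25/248 = 49103/29512 ≈ 1.6638)
-39*(Q/(-42) + 541/((-246 - 282) - 30)) = -39*((49103/29512)/(-42) + 541/((-246 - 282) - 30)) = -39*((49103/29512)*(-1/42) + 541/(-528 - 30)) = -39*(-49103/1239504 + 541/(-558)) = -39*(-49103/1239504 + 541*(-1/558)) = -39*(-49103/1239504 - 541/558) = -39*(-3752533/3718512) = 48782929/1239504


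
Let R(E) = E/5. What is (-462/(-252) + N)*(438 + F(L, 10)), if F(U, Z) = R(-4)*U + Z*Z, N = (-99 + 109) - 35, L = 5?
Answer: -12371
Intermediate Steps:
R(E) = E/5 (R(E) = E*(⅕) = E/5)
N = -25 (N = 10 - 35 = -25)
F(U, Z) = Z² - 4*U/5 (F(U, Z) = ((⅕)*(-4))*U + Z*Z = -4*U/5 + Z² = Z² - 4*U/5)
(-462/(-252) + N)*(438 + F(L, 10)) = (-462/(-252) - 25)*(438 + (10² - ⅘*5)) = (-462*(-1/252) - 25)*(438 + (100 - 4)) = (11/6 - 25)*(438 + 96) = -139/6*534 = -12371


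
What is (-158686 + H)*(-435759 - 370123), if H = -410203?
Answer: 458457405098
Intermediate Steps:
(-158686 + H)*(-435759 - 370123) = (-158686 - 410203)*(-435759 - 370123) = -568889*(-805882) = 458457405098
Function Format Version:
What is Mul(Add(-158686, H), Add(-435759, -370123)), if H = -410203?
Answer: 458457405098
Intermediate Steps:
Mul(Add(-158686, H), Add(-435759, -370123)) = Mul(Add(-158686, -410203), Add(-435759, -370123)) = Mul(-568889, -805882) = 458457405098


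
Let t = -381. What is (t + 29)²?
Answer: 123904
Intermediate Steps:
(t + 29)² = (-381 + 29)² = (-352)² = 123904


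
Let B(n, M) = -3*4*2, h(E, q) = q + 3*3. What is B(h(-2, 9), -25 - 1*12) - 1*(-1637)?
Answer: 1613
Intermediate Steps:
h(E, q) = 9 + q (h(E, q) = q + 9 = 9 + q)
B(n, M) = -24 (B(n, M) = -12*2 = -24)
B(h(-2, 9), -25 - 1*12) - 1*(-1637) = -24 - 1*(-1637) = -24 + 1637 = 1613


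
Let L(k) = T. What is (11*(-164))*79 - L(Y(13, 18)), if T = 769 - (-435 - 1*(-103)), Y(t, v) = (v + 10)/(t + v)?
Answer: -143617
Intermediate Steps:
Y(t, v) = (10 + v)/(t + v)
T = 1101 (T = 769 - (-435 + 103) = 769 - 1*(-332) = 769 + 332 = 1101)
L(k) = 1101
(11*(-164))*79 - L(Y(13, 18)) = (11*(-164))*79 - 1*1101 = -1804*79 - 1101 = -142516 - 1101 = -143617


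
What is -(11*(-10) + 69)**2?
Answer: -1681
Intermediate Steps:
-(11*(-10) + 69)**2 = -(-110 + 69)**2 = -1*(-41)**2 = -1*1681 = -1681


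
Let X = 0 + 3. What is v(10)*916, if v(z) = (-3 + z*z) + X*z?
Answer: 116332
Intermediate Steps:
X = 3
v(z) = -3 + z² + 3*z (v(z) = (-3 + z*z) + 3*z = (-3 + z²) + 3*z = -3 + z² + 3*z)
v(10)*916 = (-3 + 10² + 3*10)*916 = (-3 + 100 + 30)*916 = 127*916 = 116332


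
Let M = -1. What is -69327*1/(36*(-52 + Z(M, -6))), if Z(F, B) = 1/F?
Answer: 7703/212 ≈ 36.335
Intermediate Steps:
-69327*1/(36*(-52 + Z(M, -6))) = -69327*1/(36*(-52 + 1/(-1))) = -69327*1/(36*(-52 - 1)) = -69327/((-53*36)) = -69327/(-1908) = -69327*(-1/1908) = 7703/212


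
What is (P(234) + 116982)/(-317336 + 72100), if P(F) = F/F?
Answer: -116983/245236 ≈ -0.47702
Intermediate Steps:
P(F) = 1
(P(234) + 116982)/(-317336 + 72100) = (1 + 116982)/(-317336 + 72100) = 116983/(-245236) = 116983*(-1/245236) = -116983/245236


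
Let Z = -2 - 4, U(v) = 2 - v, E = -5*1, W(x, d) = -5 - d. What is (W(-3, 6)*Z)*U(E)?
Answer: 462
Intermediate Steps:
E = -5
Z = -6
(W(-3, 6)*Z)*U(E) = ((-5 - 1*6)*(-6))*(2 - 1*(-5)) = ((-5 - 6)*(-6))*(2 + 5) = -11*(-6)*7 = 66*7 = 462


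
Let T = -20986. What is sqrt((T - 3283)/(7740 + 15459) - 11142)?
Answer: I*sqrt(5997116118873)/23199 ≈ 105.56*I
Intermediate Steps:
sqrt((T - 3283)/(7740 + 15459) - 11142) = sqrt((-20986 - 3283)/(7740 + 15459) - 11142) = sqrt(-24269/23199 - 11142) = sqrt(-258507527/23199) = I*sqrt(5997116118873)/23199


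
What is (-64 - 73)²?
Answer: 18769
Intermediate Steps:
(-64 - 73)² = (-137)² = 18769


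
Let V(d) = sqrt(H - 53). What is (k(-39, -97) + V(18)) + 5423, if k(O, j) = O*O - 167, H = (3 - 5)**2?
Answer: 6777 + 7*I ≈ 6777.0 + 7.0*I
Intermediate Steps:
H = 4 (H = (-2)**2 = 4)
V(d) = 7*I (V(d) = sqrt(4 - 53) = sqrt(-49) = 7*I)
k(O, j) = -167 + O**2 (k(O, j) = O**2 - 167 = -167 + O**2)
(k(-39, -97) + V(18)) + 5423 = ((-167 + (-39)**2) + 7*I) + 5423 = ((-167 + 1521) + 7*I) + 5423 = (1354 + 7*I) + 5423 = 6777 + 7*I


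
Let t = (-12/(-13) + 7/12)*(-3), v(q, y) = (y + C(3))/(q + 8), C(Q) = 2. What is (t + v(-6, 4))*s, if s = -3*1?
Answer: 237/52 ≈ 4.5577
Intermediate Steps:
s = -3
v(q, y) = (2 + y)/(8 + q) (v(q, y) = (y + 2)/(q + 8) = (2 + y)/(8 + q))
t = -235/52 (t = (-12*(-1/13) + 7*(1/12))*(-3) = (12/13 + 7/12)*(-3) = (235/156)*(-3) = -235/52 ≈ -4.5192)
(t + v(-6, 4))*s = (-235/52 + (2 + 4)/(8 - 6))*(-3) = (-235/52 + 6/2)*(-3) = (-235/52 + (1/2)*6)*(-3) = (-235/52 + 3)*(-3) = -79/52*(-3) = 237/52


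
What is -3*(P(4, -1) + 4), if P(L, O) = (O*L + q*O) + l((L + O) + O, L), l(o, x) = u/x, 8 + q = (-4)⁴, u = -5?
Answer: 2991/4 ≈ 747.75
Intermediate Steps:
q = 248 (q = -8 + (-4)⁴ = -8 + 256 = 248)
l(o, x) = -5/x
P(L, O) = -5/L + 248*O + L*O (P(L, O) = (O*L + 248*O) - 5/L = (L*O + 248*O) - 5/L = (248*O + L*O) - 5/L = -5/L + 248*O + L*O)
-3*(P(4, -1) + 4) = -3*((-5 + 4*(-1)*(248 + 4))/4 + 4) = -3*((-5 + 4*(-1)*252)/4 + 4) = -3*((-5 - 1008)/4 + 4) = -3*((¼)*(-1013) + 4) = -3*(-1013/4 + 4) = -3*(-997/4) = 2991/4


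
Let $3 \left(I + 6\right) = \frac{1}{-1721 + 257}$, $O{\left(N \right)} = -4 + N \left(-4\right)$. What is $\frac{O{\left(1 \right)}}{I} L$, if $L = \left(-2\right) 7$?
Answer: $- \frac{491904}{26353} \approx -18.666$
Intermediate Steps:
$O{\left(N \right)} = -4 - 4 N$
$I = - \frac{26353}{4392}$ ($I = -6 + \frac{1}{3 \left(-1721 + 257\right)} = -6 + \frac{1}{3 \left(-1464\right)} = -6 + \frac{1}{3} \left(- \frac{1}{1464}\right) = -6 - \frac{1}{4392} = - \frac{26353}{4392} \approx -6.0002$)
$L = -14$
$\frac{O{\left(1 \right)}}{I} L = \frac{-4 - 4}{- \frac{26353}{4392}} \left(-14\right) = \left(-4 - 4\right) \left(- \frac{4392}{26353}\right) \left(-14\right) = \left(-8\right) \left(- \frac{4392}{26353}\right) \left(-14\right) = \frac{35136}{26353} \left(-14\right) = - \frac{491904}{26353}$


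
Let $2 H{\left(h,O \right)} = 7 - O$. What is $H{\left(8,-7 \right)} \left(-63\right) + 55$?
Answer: $-386$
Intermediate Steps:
$H{\left(h,O \right)} = \frac{7}{2} - \frac{O}{2}$ ($H{\left(h,O \right)} = \frac{7 - O}{2} = \frac{7}{2} - \frac{O}{2}$)
$H{\left(8,-7 \right)} \left(-63\right) + 55 = \left(\frac{7}{2} - - \frac{7}{2}\right) \left(-63\right) + 55 = \left(\frac{7}{2} + \frac{7}{2}\right) \left(-63\right) + 55 = 7 \left(-63\right) + 55 = -441 + 55 = -386$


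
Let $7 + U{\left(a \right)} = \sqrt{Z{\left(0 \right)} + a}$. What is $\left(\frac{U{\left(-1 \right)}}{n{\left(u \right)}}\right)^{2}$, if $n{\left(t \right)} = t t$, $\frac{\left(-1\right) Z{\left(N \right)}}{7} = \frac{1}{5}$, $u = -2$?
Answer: $\frac{233}{80} - \frac{7 i \sqrt{15}}{20} \approx 2.9125 - 1.3555 i$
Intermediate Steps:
$Z{\left(N \right)} = - \frac{7}{5}$
$n{\left(t \right)} = t^{2}$
$U{\left(a \right)} = -7 + \sqrt{- \frac{7}{5} + a}$
$\left(\frac{U{\left(-1 \right)}}{n{\left(u \right)}}\right)^{2} = \left(\frac{-7 + \frac{\sqrt{-35 + 25 \left(-1\right)}}{5}}{\left(-2\right)^{2}}\right)^{2} = \left(\frac{-7 + \frac{\sqrt{-35 - 25}}{5}}{4}\right)^{2} = \left(\left(-7 + \frac{\sqrt{-60}}{5}\right) \frac{1}{4}\right)^{2} = \left(\left(-7 + \frac{2 i \sqrt{15}}{5}\right) \frac{1}{4}\right)^{2} = \left(- \frac{7}{4} + \frac{i \sqrt{15}}{10}\right)^{2}$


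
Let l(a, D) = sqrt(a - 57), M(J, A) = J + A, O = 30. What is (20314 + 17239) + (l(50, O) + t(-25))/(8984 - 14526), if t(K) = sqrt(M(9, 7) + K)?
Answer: 37553 - 3*I/5542 - I*sqrt(7)/5542 ≈ 37553.0 - 0.0010187*I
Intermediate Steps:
M(J, A) = A + J
t(K) = sqrt(16 + K) (t(K) = sqrt((7 + 9) + K) = sqrt(16 + K))
l(a, D) = sqrt(-57 + a)
(20314 + 17239) + (l(50, O) + t(-25))/(8984 - 14526) = (20314 + 17239) + (sqrt(-57 + 50) + sqrt(16 - 25))/(8984 - 14526) = 37553 + (sqrt(-7) + sqrt(-9))/(-5542) = 37553 + (I*sqrt(7) + 3*I)*(-1/5542) = 37553 + (3*I + I*sqrt(7))*(-1/5542) = 37553 + (-3*I/5542 - I*sqrt(7)/5542) = 37553 - 3*I/5542 - I*sqrt(7)/5542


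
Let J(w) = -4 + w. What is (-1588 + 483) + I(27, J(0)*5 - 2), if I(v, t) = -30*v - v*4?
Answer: -2023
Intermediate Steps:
I(v, t) = -34*v (I(v, t) = -30*v - 4*v = -34*v)
(-1588 + 483) + I(27, J(0)*5 - 2) = (-1588 + 483) - 34*27 = -1105 - 918 = -2023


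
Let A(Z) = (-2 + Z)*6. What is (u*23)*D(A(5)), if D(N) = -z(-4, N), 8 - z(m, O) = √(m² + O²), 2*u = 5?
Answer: -460 + 115*√85 ≈ 600.25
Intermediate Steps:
u = 5/2 (u = (½)*5 = 5/2 ≈ 2.5000)
A(Z) = -12 + 6*Z
z(m, O) = 8 - √(O² + m²) (z(m, O) = 8 - √(m² + O²) = 8 - √(O² + m²))
D(N) = -8 + √(16 + N²) (D(N) = -(8 - √(N² + (-4)²)) = -(8 - √(N² + 16)) = -(8 - √(16 + N²)) = -8 + √(16 + N²))
(u*23)*D(A(5)) = ((5/2)*23)*(-8 + √(16 + (-12 + 6*5)²)) = 115*(-8 + √(16 + (-12 + 30)²))/2 = 115*(-8 + √(16 + 18²))/2 = 115*(-8 + √(16 + 324))/2 = 115*(-8 + √340)/2 = 115*(-8 + 2*√85)/2 = -460 + 115*√85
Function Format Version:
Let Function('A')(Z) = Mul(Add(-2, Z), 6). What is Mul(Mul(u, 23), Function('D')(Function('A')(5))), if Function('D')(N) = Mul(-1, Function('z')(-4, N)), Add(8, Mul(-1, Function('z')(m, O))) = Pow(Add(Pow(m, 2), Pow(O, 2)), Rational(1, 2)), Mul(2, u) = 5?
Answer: Add(-460, Mul(115, Pow(85, Rational(1, 2)))) ≈ 600.25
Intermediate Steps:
u = Rational(5, 2) (u = Mul(Rational(1, 2), 5) = Rational(5, 2) ≈ 2.5000)
Function('A')(Z) = Add(-12, Mul(6, Z))
Function('z')(m, O) = Add(8, Mul(-1, Pow(Add(Pow(O, 2), Pow(m, 2)), Rational(1, 2)))) (Function('z')(m, O) = Add(8, Mul(-1, Pow(Add(Pow(m, 2), Pow(O, 2)), Rational(1, 2)))) = Add(8, Mul(-1, Pow(Add(Pow(O, 2), Pow(m, 2)), Rational(1, 2)))))
Function('D')(N) = Add(-8, Pow(Add(16, Pow(N, 2)), Rational(1, 2))) (Function('D')(N) = Mul(-1, Add(8, Mul(-1, Pow(Add(Pow(N, 2), Pow(-4, 2)), Rational(1, 2))))) = Mul(-1, Add(8, Mul(-1, Pow(Add(Pow(N, 2), 16), Rational(1, 2))))) = Mul(-1, Add(8, Mul(-1, Pow(Add(16, Pow(N, 2)), Rational(1, 2))))) = Add(-8, Pow(Add(16, Pow(N, 2)), Rational(1, 2))))
Mul(Mul(u, 23), Function('D')(Function('A')(5))) = Mul(Mul(Rational(5, 2), 23), Add(-8, Pow(Add(16, Pow(Add(-12, Mul(6, 5)), 2)), Rational(1, 2)))) = Mul(Rational(115, 2), Add(-8, Pow(Add(16, Pow(Add(-12, 30), 2)), Rational(1, 2)))) = Mul(Rational(115, 2), Add(-8, Pow(Add(16, Pow(18, 2)), Rational(1, 2)))) = Mul(Rational(115, 2), Add(-8, Pow(Add(16, 324), Rational(1, 2)))) = Mul(Rational(115, 2), Add(-8, Pow(340, Rational(1, 2)))) = Mul(Rational(115, 2), Add(-8, Mul(2, Pow(85, Rational(1, 2))))) = Add(-460, Mul(115, Pow(85, Rational(1, 2))))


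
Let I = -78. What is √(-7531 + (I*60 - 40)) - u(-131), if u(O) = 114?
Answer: -114 + I*√12251 ≈ -114.0 + 110.68*I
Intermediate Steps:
√(-7531 + (I*60 - 40)) - u(-131) = √(-7531 + (-78*60 - 40)) - 1*114 = √(-7531 + (-4680 - 40)) - 114 = √(-7531 - 4720) - 114 = √(-12251) - 114 = I*√12251 - 114 = -114 + I*√12251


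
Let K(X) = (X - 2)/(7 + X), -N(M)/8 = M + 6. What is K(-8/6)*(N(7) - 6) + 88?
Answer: 2596/17 ≈ 152.71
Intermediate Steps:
N(M) = -48 - 8*M (N(M) = -8*(M + 6) = -8*(6 + M) = -48 - 8*M)
K(X) = (-2 + X)/(7 + X)
K(-8/6)*(N(7) - 6) + 88 = ((-2 - 8/6)/(7 - 8/6))*((-48 - 8*7) - 6) + 88 = ((-2 - 8*⅙)/(7 - 8*⅙))*((-48 - 56) - 6) + 88 = ((-2 - 4/3)/(7 - 4/3))*(-104 - 6) + 88 = (-10/3/(17/3))*(-110) + 88 = ((3/17)*(-10/3))*(-110) + 88 = -10/17*(-110) + 88 = 1100/17 + 88 = 2596/17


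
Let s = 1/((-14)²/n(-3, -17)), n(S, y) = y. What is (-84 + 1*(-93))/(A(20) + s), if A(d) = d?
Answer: -11564/1301 ≈ -8.8885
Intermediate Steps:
s = -17/196 (s = 1/((-14)²/(-17)) = 1/(196*(-1/17)) = 1/(-196/17) = -17/196 ≈ -0.086735)
(-84 + 1*(-93))/(A(20) + s) = (-84 + 1*(-93))/(20 - 17/196) = (-84 - 93)/(3903/196) = -177*196/3903 = -11564/1301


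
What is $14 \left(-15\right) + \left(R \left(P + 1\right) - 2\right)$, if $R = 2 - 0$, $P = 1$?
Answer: $-208$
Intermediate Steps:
$R = 2$ ($R = 2 + 0 = 2$)
$14 \left(-15\right) + \left(R \left(P + 1\right) - 2\right) = 14 \left(-15\right) - \left(2 - 2 \left(1 + 1\right)\right) = -210 + \left(2 \cdot 2 - 2\right) = -210 + \left(4 - 2\right) = -210 + 2 = -208$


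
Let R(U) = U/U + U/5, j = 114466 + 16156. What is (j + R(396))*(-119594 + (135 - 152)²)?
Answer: -15593425971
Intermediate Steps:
j = 130622
R(U) = 1 + U/5 (R(U) = 1 + U*(⅕) = 1 + U/5)
(j + R(396))*(-119594 + (135 - 152)²) = (130622 + (1 + (⅕)*396))*(-119594 + (135 - 152)²) = (130622 + (1 + 396/5))*(-119594 + (-17)²) = (130622 + 401/5)*(-119594 + 289) = (653511/5)*(-119305) = -15593425971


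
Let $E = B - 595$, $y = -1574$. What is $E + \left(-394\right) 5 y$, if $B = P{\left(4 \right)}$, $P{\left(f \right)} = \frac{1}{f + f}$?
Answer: $\frac{24801481}{8} \approx 3.1002 \cdot 10^{6}$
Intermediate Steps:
$P{\left(f \right)} = \frac{1}{2 f}$
$B = \frac{1}{8}$ ($B = \frac{1}{2 \cdot 4} = \frac{1}{2} \cdot \frac{1}{4} = \frac{1}{8} \approx 0.125$)
$E = - \frac{4759}{8}$ ($E = \frac{1}{8} - 595 = - \frac{4759}{8} \approx -594.88$)
$E + \left(-394\right) 5 y = - \frac{4759}{8} + \left(-394\right) 5 \left(-1574\right) = - \frac{4759}{8} - -3100780 = - \frac{4759}{8} + 3100780 = \frac{24801481}{8}$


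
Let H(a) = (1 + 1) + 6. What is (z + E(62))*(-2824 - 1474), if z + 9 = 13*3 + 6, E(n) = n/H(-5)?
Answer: -376075/2 ≈ -1.8804e+5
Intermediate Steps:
H(a) = 8 (H(a) = 2 + 6 = 8)
E(n) = n/8
z = 36 (z = -9 + (13*3 + 6) = -9 + (39 + 6) = -9 + 45 = 36)
(z + E(62))*(-2824 - 1474) = (36 + (1/8)*62)*(-2824 - 1474) = (36 + 31/4)*(-4298) = (175/4)*(-4298) = -376075/2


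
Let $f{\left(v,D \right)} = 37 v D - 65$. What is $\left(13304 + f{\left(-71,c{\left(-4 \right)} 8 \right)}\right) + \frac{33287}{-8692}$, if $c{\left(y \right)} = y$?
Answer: $\frac{845724389}{8692} \approx 97299.0$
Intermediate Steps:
$f{\left(v,D \right)} = -65 + 37 D v$ ($f{\left(v,D \right)} = 37 D v - 65 = -65 + 37 D v$)
$\left(13304 + f{\left(-71,c{\left(-4 \right)} 8 \right)}\right) + \frac{33287}{-8692} = \left(13304 - \left(65 - 37 \left(\left(-4\right) 8\right) \left(-71\right)\right)\right) + \frac{33287}{-8692} = \left(13304 - \left(65 + 1184 \left(-71\right)\right)\right) + 33287 \left(- \frac{1}{8692}\right) = \left(13304 + \left(-65 + 84064\right)\right) - \frac{33287}{8692} = \left(13304 + 83999\right) - \frac{33287}{8692} = 97303 - \frac{33287}{8692} = \frac{845724389}{8692}$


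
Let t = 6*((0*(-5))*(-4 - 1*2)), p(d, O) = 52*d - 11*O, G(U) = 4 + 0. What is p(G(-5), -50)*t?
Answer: 0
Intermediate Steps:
G(U) = 4
p(d, O) = -11*O + 52*d
t = 0 (t = 6*(0*(-4 - 2)) = 6*(0*(-6)) = 6*0 = 0)
p(G(-5), -50)*t = (-11*(-50) + 52*4)*0 = (550 + 208)*0 = 758*0 = 0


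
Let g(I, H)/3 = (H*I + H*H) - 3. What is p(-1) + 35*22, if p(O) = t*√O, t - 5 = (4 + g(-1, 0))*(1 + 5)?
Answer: 770 - 25*I ≈ 770.0 - 25.0*I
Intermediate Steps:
g(I, H) = -9 + 3*H² + 3*H*I (g(I, H) = 3*((H*I + H*H) - 3) = 3*((H*I + H²) - 3) = 3*((H² + H*I) - 3) = 3*(-3 + H² + H*I) = -9 + 3*H² + 3*H*I)
t = -25 (t = 5 + (4 + (-9 + 3*0² + 3*0*(-1)))*(1 + 5) = 5 + (4 + (-9 + 3*0 + 0))*6 = 5 + (4 + (-9 + 0 + 0))*6 = 5 + (4 - 9)*6 = 5 - 5*6 = 5 - 30 = -25)
p(O) = -25*√O
p(-1) + 35*22 = -25*I + 35*22 = -25*I + 770 = 770 - 25*I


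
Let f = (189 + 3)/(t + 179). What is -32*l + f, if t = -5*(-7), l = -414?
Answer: 1417632/107 ≈ 13249.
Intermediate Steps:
t = 35
f = 96/107 (f = (189 + 3)/(35 + 179) = 192/214 = 192*(1/214) = 96/107 ≈ 0.89720)
-32*l + f = -32*(-414) + 96/107 = 13248 + 96/107 = 1417632/107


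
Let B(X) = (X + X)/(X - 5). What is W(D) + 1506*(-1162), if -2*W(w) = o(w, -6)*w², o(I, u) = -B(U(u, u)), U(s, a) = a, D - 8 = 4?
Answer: -19248828/11 ≈ -1.7499e+6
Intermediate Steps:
D = 12 (D = 8 + 4 = 12)
B(X) = 2*X/(-5 + X) (B(X) = (2*X)/(-5 + X) = 2*X/(-5 + X))
o(I, u) = -2*u/(-5 + u)
W(w) = 6*w²/11 (W(w) = -(-2*(-6)/(-5 - 6))*w²/2 = -(-2*(-6)/(-11))*w²/2 = -(-2*(-6)*(-1/11))*w²/2 = -(-6)*w²/11 = 6*w²/11)
W(D) + 1506*(-1162) = (6/11)*12² + 1506*(-1162) = (6/11)*144 - 1749972 = 864/11 - 1749972 = -19248828/11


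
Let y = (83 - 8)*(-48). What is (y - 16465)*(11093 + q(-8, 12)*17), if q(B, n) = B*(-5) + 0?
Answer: -236225245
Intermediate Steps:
q(B, n) = -5*B (q(B, n) = -5*B + 0 = -5*B)
y = -3600 (y = 75*(-48) = -3600)
(y - 16465)*(11093 + q(-8, 12)*17) = (-3600 - 16465)*(11093 - 5*(-8)*17) = -20065*(11093 + 40*17) = -20065*(11093 + 680) = -20065*11773 = -236225245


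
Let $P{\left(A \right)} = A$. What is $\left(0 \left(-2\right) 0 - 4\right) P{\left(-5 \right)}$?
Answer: $20$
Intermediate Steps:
$\left(0 \left(-2\right) 0 - 4\right) P{\left(-5 \right)} = \left(0 \left(-2\right) 0 - 4\right) \left(-5\right) = \left(0 \cdot 0 - 4\right) \left(-5\right) = \left(0 - 4\right) \left(-5\right) = \left(-4\right) \left(-5\right) = 20$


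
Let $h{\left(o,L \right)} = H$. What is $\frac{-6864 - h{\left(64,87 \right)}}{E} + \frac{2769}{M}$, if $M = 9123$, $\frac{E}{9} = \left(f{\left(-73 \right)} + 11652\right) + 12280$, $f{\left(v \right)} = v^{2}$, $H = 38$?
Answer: $\frac{7658005}{27615321} \approx 0.27731$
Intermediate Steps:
$h{\left(o,L \right)} = 38$
$E = 263349$ ($E = 9 \left(\left(\left(-73\right)^{2} + 11652\right) + 12280\right) = 9 \left(\left(5329 + 11652\right) + 12280\right) = 9 \left(16981 + 12280\right) = 9 \cdot 29261 = 263349$)
$\frac{-6864 - h{\left(64,87 \right)}}{E} + \frac{2769}{M} = \frac{-6864 - 38}{263349} + \frac{2769}{9123} = \left(-6864 - 38\right) \frac{1}{263349} + 2769 \cdot \frac{1}{9123} = \left(-6902\right) \frac{1}{263349} + \frac{923}{3041} = - \frac{238}{9081} + \frac{923}{3041} = \frac{7658005}{27615321}$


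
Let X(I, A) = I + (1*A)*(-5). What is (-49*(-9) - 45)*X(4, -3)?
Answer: 7524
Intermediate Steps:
X(I, A) = I - 5*A (X(I, A) = I + A*(-5) = I - 5*A)
(-49*(-9) - 45)*X(4, -3) = (-49*(-9) - 45)*(4 - 5*(-3)) = (441 - 45)*(4 + 15) = 396*19 = 7524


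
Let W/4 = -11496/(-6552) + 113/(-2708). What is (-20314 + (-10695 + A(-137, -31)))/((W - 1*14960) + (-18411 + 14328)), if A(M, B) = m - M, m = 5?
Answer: 5704869807/3518280020 ≈ 1.6215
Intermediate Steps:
A(M, B) = 5 - M
W = 1266283/184821 (W = 4*(-11496/(-6552) + 113/(-2708)) = 4*(-11496*(-1/6552) + 113*(-1/2708)) = 4*(479/273 - 113/2708) = 4*(1266283/739284) = 1266283/184821 ≈ 6.8514)
(-20314 + (-10695 + A(-137, -31)))/((W - 1*14960) + (-18411 + 14328)) = (-20314 + (-10695 + (5 - 1*(-137))))/((1266283/184821 - 1*14960) + (-18411 + 14328)) = (-20314 + (-10695 + (5 + 137)))/((1266283/184821 - 14960) - 4083) = (-20314 + (-10695 + 142))/(-2763655877/184821 - 4083) = (-20314 - 10553)/(-3518280020/184821) = -30867*(-184821/3518280020) = 5704869807/3518280020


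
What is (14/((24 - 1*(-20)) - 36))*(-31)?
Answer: -217/4 ≈ -54.250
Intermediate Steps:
(14/((24 - 1*(-20)) - 36))*(-31) = (14/((24 + 20) - 36))*(-31) = (14/(44 - 36))*(-31) = (14/8)*(-31) = ((⅛)*14)*(-31) = (7/4)*(-31) = -217/4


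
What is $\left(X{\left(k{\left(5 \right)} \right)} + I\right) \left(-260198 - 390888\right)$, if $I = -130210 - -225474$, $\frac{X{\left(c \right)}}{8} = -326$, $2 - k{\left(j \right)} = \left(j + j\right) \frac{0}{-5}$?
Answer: $-60327024416$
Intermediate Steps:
$k{\left(j \right)} = 2$ ($k{\left(j \right)} = 2 - \left(j + j\right) \frac{0}{-5} = 2 - 2 j 0 \left(- \frac{1}{5}\right) = 2 - 2 j 0 = 2 - 0 = 2 + 0 = 2$)
$X{\left(c \right)} = -2608$ ($X{\left(c \right)} = 8 \left(-326\right) = -2608$)
$I = 95264$ ($I = -130210 + 225474 = 95264$)
$\left(X{\left(k{\left(5 \right)} \right)} + I\right) \left(-260198 - 390888\right) = \left(-2608 + 95264\right) \left(-260198 - 390888\right) = 92656 \left(-651086\right) = -60327024416$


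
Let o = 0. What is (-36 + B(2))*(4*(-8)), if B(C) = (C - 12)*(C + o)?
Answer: 1792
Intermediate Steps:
B(C) = C*(-12 + C) (B(C) = (C - 12)*(C + 0) = (-12 + C)*C = C*(-12 + C))
(-36 + B(2))*(4*(-8)) = (-36 + 2*(-12 + 2))*(4*(-8)) = (-36 + 2*(-10))*(-32) = (-36 - 20)*(-32) = -56*(-32) = 1792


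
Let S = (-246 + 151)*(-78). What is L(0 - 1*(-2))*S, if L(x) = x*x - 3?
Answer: 7410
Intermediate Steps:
S = 7410 (S = -95*(-78) = 7410)
L(x) = -3 + x² (L(x) = x² - 3 = -3 + x²)
L(0 - 1*(-2))*S = (-3 + (0 - 1*(-2))²)*7410 = (-3 + (0 + 2)²)*7410 = (-3 + 2²)*7410 = (-3 + 4)*7410 = 1*7410 = 7410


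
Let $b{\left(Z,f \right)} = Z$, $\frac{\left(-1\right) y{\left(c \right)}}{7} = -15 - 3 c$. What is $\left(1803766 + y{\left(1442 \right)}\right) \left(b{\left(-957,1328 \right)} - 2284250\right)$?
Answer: $-4191419274671$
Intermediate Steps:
$y{\left(c \right)} = 105 + 21 c$ ($y{\left(c \right)} = - 7 \left(-15 - 3 c\right) = 105 + 21 c$)
$\left(1803766 + y{\left(1442 \right)}\right) \left(b{\left(-957,1328 \right)} - 2284250\right) = \left(1803766 + \left(105 + 21 \cdot 1442\right)\right) \left(-957 - 2284250\right) = \left(1803766 + \left(105 + 30282\right)\right) \left(-2285207\right) = \left(1803766 + 30387\right) \left(-2285207\right) = 1834153 \left(-2285207\right) = -4191419274671$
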